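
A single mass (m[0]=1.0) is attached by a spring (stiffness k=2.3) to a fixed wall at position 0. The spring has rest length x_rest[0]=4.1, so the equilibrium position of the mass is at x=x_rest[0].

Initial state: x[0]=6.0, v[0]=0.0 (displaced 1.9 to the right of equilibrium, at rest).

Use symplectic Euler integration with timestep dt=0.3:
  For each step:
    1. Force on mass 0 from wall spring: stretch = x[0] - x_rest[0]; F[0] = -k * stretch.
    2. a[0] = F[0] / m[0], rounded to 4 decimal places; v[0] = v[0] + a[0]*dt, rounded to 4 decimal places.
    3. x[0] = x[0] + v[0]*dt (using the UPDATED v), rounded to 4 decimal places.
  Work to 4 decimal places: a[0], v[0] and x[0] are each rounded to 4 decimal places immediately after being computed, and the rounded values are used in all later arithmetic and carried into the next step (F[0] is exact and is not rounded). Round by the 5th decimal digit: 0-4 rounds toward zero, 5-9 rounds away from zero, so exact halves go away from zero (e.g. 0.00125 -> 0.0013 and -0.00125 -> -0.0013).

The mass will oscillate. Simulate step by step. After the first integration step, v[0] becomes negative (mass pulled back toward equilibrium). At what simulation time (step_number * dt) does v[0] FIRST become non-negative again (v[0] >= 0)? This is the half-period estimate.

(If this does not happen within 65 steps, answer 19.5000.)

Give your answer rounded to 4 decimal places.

Step 0: x=[6.0000] v=[0.0000]
Step 1: x=[5.6067] v=[-1.3110]
Step 2: x=[4.9015] v=[-2.3506]
Step 3: x=[4.0304] v=[-2.9037]
Step 4: x=[3.1737] v=[-2.8557]
Step 5: x=[2.5087] v=[-2.2166]
Step 6: x=[2.1731] v=[-1.1186]
Step 7: x=[2.2364] v=[0.2110]
First v>=0 after going negative at step 7, time=2.1000

Answer: 2.1000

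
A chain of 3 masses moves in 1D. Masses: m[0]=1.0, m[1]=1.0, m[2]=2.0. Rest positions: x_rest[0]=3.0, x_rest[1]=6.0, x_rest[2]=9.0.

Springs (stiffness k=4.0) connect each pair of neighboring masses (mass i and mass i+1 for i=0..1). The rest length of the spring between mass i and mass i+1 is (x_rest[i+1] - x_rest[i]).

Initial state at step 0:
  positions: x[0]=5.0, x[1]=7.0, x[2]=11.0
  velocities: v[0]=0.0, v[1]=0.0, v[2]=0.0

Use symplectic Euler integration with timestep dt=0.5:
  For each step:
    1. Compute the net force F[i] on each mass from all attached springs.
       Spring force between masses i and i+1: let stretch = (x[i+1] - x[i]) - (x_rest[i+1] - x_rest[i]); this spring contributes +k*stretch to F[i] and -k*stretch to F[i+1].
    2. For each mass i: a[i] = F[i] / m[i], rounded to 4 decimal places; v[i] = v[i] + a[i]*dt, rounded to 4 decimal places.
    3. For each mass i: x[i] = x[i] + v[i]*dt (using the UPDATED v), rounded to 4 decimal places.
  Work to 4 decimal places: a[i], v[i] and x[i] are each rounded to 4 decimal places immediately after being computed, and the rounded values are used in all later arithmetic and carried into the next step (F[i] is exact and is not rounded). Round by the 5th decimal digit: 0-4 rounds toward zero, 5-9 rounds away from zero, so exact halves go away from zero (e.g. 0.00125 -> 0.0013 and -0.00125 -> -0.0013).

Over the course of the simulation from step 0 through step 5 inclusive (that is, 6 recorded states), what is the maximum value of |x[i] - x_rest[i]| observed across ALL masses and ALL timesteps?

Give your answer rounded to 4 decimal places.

Step 0: x=[5.0000 7.0000 11.0000] v=[0.0000 0.0000 0.0000]
Step 1: x=[4.0000 9.0000 10.5000] v=[-2.0000 4.0000 -1.0000]
Step 2: x=[5.0000 7.5000 10.7500] v=[2.0000 -3.0000 0.5000]
Step 3: x=[5.5000 6.7500 10.8750] v=[1.0000 -1.5000 0.2500]
Step 4: x=[4.2500 8.8750 10.4375] v=[-2.5000 4.2500 -0.8750]
Step 5: x=[4.6250 7.9375 10.7188] v=[0.7500 -1.8750 0.5625]
Max displacement = 3.0000

Answer: 3.0000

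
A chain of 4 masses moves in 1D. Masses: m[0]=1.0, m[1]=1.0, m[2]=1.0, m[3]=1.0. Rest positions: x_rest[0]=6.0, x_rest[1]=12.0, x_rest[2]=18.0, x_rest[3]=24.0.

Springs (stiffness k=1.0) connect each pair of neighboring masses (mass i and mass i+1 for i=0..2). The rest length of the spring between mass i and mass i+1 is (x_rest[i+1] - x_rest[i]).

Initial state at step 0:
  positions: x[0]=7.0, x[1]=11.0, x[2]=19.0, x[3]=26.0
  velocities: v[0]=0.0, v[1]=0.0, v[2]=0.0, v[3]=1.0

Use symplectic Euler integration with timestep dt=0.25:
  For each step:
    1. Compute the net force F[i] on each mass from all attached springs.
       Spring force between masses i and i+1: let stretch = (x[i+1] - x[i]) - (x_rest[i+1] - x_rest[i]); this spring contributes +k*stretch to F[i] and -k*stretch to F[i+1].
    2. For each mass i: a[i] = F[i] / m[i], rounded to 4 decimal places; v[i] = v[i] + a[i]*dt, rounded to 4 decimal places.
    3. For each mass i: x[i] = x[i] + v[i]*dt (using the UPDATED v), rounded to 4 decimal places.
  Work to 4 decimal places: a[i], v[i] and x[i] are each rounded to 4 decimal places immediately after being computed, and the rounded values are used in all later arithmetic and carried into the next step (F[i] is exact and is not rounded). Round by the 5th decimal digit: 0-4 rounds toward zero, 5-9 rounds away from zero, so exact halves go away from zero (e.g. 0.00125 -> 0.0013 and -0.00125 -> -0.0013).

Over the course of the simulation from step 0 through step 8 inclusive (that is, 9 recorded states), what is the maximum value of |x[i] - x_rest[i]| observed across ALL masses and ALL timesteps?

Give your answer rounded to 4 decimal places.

Answer: 2.3157

Derivation:
Step 0: x=[7.0000 11.0000 19.0000 26.0000] v=[0.0000 0.0000 0.0000 1.0000]
Step 1: x=[6.8750 11.2500 18.9375 26.1875] v=[-0.5000 1.0000 -0.2500 0.7500]
Step 2: x=[6.6484 11.7070 18.8477 26.2969] v=[-0.9063 1.8281 -0.3594 0.4375]
Step 3: x=[6.3630 12.2942 18.7771 26.3157] v=[-1.1417 2.3486 -0.2823 0.0752]
Step 4: x=[6.0733 12.9158 18.7725 26.2383] v=[-1.1589 2.4865 -0.0184 -0.3095]
Step 5: x=[5.8362 13.4758 18.8685 26.0693] v=[-0.9483 2.2401 0.3839 -0.6760]
Step 6: x=[5.7016 13.8954 19.0775 25.8253] v=[-0.5384 1.6784 0.8359 -0.9762]
Step 7: x=[5.7041 14.1268 19.3843 25.5345] v=[0.0101 0.9255 1.2273 -1.1632]
Step 8: x=[5.8581 14.1604 19.7469 25.2343] v=[0.6158 0.1342 1.4505 -1.2008]
Max displacement = 2.3157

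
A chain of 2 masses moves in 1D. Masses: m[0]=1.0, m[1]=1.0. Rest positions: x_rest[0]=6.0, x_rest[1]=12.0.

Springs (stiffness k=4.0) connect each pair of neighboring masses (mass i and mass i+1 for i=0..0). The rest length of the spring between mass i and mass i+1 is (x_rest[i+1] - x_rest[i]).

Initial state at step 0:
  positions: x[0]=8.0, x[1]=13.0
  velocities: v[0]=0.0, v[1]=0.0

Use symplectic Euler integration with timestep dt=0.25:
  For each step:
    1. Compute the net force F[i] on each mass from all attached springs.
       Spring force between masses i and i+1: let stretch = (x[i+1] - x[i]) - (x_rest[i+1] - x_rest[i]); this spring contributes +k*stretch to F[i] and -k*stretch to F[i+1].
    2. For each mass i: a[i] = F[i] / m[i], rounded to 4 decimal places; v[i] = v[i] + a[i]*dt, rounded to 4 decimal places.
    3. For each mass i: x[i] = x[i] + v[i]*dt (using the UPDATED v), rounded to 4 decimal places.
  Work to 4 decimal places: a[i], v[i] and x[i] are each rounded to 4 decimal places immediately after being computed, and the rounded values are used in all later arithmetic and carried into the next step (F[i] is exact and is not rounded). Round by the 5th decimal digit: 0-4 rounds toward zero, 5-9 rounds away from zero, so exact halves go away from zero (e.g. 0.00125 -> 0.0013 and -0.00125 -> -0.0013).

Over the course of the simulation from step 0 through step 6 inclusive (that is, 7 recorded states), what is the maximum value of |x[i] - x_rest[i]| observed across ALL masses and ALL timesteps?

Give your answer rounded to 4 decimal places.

Step 0: x=[8.0000 13.0000] v=[0.0000 0.0000]
Step 1: x=[7.7500 13.2500] v=[-1.0000 1.0000]
Step 2: x=[7.3750 13.6250] v=[-1.5000 1.5000]
Step 3: x=[7.0625 13.9375] v=[-1.2500 1.2500]
Step 4: x=[6.9688 14.0313] v=[-0.3750 0.3750]
Step 5: x=[7.1407 13.8594] v=[0.6875 -0.6875]
Step 6: x=[7.4923 13.5079] v=[1.4062 -1.4062]
Max displacement = 2.0313

Answer: 2.0313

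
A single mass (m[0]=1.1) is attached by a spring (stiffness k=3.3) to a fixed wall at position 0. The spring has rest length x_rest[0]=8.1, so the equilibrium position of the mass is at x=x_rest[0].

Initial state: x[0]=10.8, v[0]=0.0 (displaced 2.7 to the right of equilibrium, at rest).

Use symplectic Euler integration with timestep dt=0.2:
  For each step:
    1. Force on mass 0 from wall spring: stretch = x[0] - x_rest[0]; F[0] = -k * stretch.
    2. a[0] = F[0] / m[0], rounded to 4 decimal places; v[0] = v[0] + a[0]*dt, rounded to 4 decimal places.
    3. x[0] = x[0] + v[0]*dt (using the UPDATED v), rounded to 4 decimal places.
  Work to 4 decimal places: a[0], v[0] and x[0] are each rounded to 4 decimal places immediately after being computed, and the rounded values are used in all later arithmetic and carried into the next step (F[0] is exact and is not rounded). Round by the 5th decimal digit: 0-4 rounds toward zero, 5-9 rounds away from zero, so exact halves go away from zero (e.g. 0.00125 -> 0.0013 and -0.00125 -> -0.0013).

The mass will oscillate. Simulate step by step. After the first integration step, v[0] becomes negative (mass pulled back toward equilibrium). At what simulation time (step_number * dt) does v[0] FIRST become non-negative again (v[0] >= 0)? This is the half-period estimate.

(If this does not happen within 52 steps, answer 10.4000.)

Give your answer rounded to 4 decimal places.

Step 0: x=[10.8000] v=[0.0000]
Step 1: x=[10.4760] v=[-1.6200]
Step 2: x=[9.8669] v=[-3.0456]
Step 3: x=[9.0458] v=[-4.1057]
Step 4: x=[8.1112] v=[-4.6732]
Step 5: x=[7.1752] v=[-4.6799]
Step 6: x=[6.3502] v=[-4.1250]
Step 7: x=[5.7352] v=[-3.0751]
Step 8: x=[5.4040] v=[-1.6562]
Step 9: x=[5.3963] v=[-0.0386]
Step 10: x=[5.7130] v=[1.5836]
First v>=0 after going negative at step 10, time=2.0000

Answer: 2.0000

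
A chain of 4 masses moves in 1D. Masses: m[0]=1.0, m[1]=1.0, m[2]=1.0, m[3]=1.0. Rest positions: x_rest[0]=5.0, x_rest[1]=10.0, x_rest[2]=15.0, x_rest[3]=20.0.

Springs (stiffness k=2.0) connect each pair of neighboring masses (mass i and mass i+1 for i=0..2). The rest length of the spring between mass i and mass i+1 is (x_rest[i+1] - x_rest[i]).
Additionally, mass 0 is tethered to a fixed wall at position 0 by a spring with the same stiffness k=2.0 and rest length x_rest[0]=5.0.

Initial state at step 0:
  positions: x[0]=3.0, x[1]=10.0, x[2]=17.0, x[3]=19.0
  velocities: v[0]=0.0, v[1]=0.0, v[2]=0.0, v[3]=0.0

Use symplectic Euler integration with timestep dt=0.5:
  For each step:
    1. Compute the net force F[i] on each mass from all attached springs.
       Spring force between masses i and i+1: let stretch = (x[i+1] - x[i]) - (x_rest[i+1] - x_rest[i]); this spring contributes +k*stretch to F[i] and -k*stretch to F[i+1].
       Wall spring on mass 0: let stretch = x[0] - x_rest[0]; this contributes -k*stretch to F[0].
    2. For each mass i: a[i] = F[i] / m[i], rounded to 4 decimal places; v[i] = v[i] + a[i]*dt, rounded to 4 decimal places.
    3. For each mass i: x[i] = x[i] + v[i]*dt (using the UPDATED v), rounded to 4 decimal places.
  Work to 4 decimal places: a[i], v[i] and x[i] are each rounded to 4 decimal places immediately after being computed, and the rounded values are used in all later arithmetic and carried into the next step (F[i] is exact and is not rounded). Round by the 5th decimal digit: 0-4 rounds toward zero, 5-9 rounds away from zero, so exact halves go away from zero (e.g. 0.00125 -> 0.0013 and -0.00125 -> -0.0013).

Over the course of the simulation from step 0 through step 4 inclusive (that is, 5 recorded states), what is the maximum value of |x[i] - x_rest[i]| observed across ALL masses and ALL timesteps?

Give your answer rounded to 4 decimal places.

Step 0: x=[3.0000 10.0000 17.0000 19.0000] v=[0.0000 0.0000 0.0000 0.0000]
Step 1: x=[5.0000 10.0000 14.5000 20.5000] v=[4.0000 0.0000 -5.0000 3.0000]
Step 2: x=[7.0000 9.7500 12.7500 21.5000] v=[4.0000 -0.5000 -3.5000 2.0000]
Step 3: x=[6.8750 9.6250 13.8750 20.6250] v=[-0.2500 -0.2500 2.2500 -1.7500]
Step 4: x=[4.6875 10.2500 16.2500 18.8750] v=[-4.3750 1.2500 4.7500 -3.5000]
Max displacement = 2.2500

Answer: 2.2500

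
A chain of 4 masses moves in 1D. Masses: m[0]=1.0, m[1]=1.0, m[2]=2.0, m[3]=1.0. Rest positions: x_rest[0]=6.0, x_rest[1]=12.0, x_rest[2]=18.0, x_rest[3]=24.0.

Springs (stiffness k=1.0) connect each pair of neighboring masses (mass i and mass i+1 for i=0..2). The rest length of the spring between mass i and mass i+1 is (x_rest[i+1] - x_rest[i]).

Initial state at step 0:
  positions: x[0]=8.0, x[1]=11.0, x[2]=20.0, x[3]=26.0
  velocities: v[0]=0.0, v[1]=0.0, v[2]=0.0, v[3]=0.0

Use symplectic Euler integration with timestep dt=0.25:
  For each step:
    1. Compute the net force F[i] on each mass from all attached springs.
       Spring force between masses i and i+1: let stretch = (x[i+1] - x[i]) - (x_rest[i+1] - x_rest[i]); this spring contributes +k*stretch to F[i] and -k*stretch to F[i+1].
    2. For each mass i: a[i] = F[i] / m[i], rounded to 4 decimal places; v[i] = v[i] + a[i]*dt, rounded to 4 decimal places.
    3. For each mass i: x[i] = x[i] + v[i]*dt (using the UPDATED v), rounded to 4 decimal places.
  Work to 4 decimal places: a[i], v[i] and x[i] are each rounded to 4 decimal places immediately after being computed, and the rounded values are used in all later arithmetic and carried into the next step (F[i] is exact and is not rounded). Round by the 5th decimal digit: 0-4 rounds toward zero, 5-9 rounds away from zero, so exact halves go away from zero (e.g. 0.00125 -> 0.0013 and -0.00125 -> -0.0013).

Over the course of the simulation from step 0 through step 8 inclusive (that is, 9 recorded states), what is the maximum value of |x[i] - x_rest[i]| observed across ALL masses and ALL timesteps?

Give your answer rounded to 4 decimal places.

Answer: 3.4536

Derivation:
Step 0: x=[8.0000 11.0000 20.0000 26.0000] v=[0.0000 0.0000 0.0000 0.0000]
Step 1: x=[7.8125 11.3750 19.9063 26.0000] v=[-0.7500 1.5000 -0.3750 0.0000]
Step 2: x=[7.4727 12.0606 19.7364 25.9942] v=[-1.3594 2.7422 -0.6797 -0.0234]
Step 3: x=[7.0446 12.9392 19.5222 25.9722] v=[-1.7124 3.5142 -0.8570 -0.0879]
Step 4: x=[6.6099 13.8608 19.3038 25.9221] v=[-1.7388 3.6863 -0.8736 -0.2004]
Step 5: x=[6.2534 14.6694 19.1221 25.8334] v=[-1.4261 3.2343 -0.7267 -0.3550]
Step 6: x=[6.0479 15.2303 19.0110 25.7002] v=[-0.8221 2.2435 -0.4444 -0.5328]
Step 7: x=[6.0413 15.4536 18.9908 25.5239] v=[-0.0265 0.8931 -0.0808 -0.7051]
Step 8: x=[6.2480 15.3097 19.0642 25.3143] v=[0.8266 -0.5757 0.2937 -0.8384]
Max displacement = 3.4536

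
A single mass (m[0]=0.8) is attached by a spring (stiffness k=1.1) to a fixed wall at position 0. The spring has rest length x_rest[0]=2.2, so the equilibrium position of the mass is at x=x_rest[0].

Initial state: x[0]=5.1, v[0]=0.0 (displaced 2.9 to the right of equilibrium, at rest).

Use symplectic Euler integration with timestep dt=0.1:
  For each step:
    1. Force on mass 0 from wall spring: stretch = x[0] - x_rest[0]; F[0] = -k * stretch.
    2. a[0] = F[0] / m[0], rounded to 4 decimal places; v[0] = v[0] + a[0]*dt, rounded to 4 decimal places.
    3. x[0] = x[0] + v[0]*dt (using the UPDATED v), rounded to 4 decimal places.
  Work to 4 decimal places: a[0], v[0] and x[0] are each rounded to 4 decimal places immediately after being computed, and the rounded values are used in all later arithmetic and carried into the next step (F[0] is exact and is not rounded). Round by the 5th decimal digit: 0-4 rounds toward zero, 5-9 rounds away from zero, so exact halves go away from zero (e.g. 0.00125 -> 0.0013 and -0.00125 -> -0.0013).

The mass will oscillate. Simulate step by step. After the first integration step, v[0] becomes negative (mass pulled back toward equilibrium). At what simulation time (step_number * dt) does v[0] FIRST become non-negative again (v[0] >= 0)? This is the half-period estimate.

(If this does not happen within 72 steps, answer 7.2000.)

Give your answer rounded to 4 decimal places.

Answer: 2.7000

Derivation:
Step 0: x=[5.1000] v=[0.0000]
Step 1: x=[5.0601] v=[-0.3988]
Step 2: x=[4.9809] v=[-0.7921]
Step 3: x=[4.8635] v=[-1.1745]
Step 4: x=[4.7094] v=[-1.5407]
Step 5: x=[4.5208] v=[-1.8857]
Step 6: x=[4.3003] v=[-2.2048]
Step 7: x=[4.0509] v=[-2.4936]
Step 8: x=[3.7761] v=[-2.7481]
Step 9: x=[3.4796] v=[-2.9648]
Step 10: x=[3.1655] v=[-3.1408]
Step 11: x=[2.8381] v=[-3.2736]
Step 12: x=[2.5020] v=[-3.3613]
Step 13: x=[2.1617] v=[-3.4028]
Step 14: x=[1.8220] v=[-3.3975]
Step 15: x=[1.4875] v=[-3.3455]
Step 16: x=[1.1628] v=[-3.2475]
Step 17: x=[0.8523] v=[-3.1049]
Step 18: x=[0.5603] v=[-2.9196]
Step 19: x=[0.2909] v=[-2.6941]
Step 20: x=[0.0477] v=[-2.4316]
Step 21: x=[-0.1659] v=[-2.1357]
Step 22: x=[-0.3469] v=[-1.8104]
Step 23: x=[-0.4929] v=[-1.4602]
Step 24: x=[-0.6019] v=[-1.0899]
Step 25: x=[-0.6724] v=[-0.7046]
Step 26: x=[-0.7034] v=[-0.3096]
Step 27: x=[-0.6944] v=[0.0896]
First v>=0 after going negative at step 27, time=2.7000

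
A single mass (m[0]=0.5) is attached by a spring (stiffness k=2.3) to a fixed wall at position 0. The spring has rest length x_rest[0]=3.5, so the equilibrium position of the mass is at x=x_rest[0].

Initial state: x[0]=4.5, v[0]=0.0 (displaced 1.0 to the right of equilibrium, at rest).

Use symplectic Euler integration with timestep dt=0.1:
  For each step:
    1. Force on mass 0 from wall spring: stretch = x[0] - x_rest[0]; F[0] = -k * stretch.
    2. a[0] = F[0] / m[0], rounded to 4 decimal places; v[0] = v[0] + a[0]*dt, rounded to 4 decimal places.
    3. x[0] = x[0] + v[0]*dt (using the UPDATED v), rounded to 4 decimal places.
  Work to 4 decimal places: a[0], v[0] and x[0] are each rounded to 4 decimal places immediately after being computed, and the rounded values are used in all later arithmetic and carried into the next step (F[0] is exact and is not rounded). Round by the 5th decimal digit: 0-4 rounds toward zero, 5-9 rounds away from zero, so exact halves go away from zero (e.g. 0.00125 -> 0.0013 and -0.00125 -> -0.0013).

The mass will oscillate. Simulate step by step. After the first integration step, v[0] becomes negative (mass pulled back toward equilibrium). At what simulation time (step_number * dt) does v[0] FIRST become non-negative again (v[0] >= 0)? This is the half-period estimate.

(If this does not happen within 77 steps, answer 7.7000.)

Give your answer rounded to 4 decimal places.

Step 0: x=[4.5000] v=[0.0000]
Step 1: x=[4.4540] v=[-0.4600]
Step 2: x=[4.3641] v=[-0.8988]
Step 3: x=[4.2345] v=[-1.2963]
Step 4: x=[4.0711] v=[-1.6342]
Step 5: x=[3.8814] v=[-1.8969]
Step 6: x=[3.6742] v=[-2.0723]
Step 7: x=[3.4590] v=[-2.1524]
Step 8: x=[3.2457] v=[-2.1335]
Step 9: x=[3.0441] v=[-2.0165]
Step 10: x=[2.8634] v=[-1.8068]
Step 11: x=[2.7120] v=[-1.5140]
Step 12: x=[2.5969] v=[-1.1515]
Step 13: x=[2.5233] v=[-0.7361]
Step 14: x=[2.4946] v=[-0.2868]
Step 15: x=[2.5122] v=[0.1757]
First v>=0 after going negative at step 15, time=1.5000

Answer: 1.5000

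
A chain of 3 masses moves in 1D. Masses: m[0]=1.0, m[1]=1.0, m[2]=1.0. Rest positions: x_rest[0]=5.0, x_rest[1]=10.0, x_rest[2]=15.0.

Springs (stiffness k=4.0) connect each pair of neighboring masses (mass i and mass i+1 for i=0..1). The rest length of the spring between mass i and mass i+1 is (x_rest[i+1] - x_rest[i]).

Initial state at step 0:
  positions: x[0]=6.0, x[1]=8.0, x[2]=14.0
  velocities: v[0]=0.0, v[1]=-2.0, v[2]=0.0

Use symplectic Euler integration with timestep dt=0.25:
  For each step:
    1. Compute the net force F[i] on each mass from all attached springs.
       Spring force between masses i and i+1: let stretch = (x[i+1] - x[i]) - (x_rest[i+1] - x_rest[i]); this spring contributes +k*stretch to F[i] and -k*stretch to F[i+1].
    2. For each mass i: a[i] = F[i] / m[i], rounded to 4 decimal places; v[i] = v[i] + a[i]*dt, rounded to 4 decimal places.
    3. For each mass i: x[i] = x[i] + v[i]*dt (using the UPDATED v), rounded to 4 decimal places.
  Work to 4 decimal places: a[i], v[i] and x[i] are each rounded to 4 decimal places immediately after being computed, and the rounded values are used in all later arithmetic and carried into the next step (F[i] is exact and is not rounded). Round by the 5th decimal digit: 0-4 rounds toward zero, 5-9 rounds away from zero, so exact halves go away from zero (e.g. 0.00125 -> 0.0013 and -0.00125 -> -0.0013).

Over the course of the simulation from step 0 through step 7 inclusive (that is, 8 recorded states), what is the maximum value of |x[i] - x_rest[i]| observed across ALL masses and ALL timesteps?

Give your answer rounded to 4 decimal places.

Step 0: x=[6.0000 8.0000 14.0000] v=[0.0000 -2.0000 0.0000]
Step 1: x=[5.2500 8.5000 13.7500] v=[-3.0000 2.0000 -1.0000]
Step 2: x=[4.0625 9.5000 13.4375] v=[-4.7500 4.0000 -1.2500]
Step 3: x=[2.9844 10.1250 13.3906] v=[-4.3125 2.5000 -0.1875]
Step 4: x=[2.4414 9.7813 13.7773] v=[-2.1719 -1.3750 1.5469]
Step 5: x=[2.4834 8.6016 14.4150] v=[0.1680 -4.7189 2.5509]
Step 6: x=[2.8050 7.3457 14.8494] v=[1.2862 -5.0237 1.7375]
Step 7: x=[3.0117 6.8305 14.6579] v=[0.8269 -2.0607 -0.7662]
Max displacement = 3.1695

Answer: 3.1695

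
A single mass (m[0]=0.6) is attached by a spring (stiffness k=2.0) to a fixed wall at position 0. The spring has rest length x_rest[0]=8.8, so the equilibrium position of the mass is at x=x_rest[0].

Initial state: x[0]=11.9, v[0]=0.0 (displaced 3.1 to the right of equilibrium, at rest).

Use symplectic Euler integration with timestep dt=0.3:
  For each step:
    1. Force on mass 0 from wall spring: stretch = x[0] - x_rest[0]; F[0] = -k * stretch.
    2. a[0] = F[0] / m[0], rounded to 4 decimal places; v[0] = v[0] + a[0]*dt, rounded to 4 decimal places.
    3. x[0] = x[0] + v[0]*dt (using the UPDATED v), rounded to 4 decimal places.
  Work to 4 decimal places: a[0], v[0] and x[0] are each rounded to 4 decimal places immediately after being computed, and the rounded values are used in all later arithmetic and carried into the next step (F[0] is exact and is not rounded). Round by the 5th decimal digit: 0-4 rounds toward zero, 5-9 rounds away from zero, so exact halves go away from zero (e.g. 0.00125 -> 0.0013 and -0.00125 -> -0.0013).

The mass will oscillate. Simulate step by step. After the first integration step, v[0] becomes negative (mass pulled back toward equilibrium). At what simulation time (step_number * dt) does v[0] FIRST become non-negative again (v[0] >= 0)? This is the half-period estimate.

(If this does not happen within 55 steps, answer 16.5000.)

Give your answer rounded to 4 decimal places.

Step 0: x=[11.9000] v=[0.0000]
Step 1: x=[10.9700] v=[-3.1000]
Step 2: x=[9.3890] v=[-5.2700]
Step 3: x=[7.6313] v=[-5.8590]
Step 4: x=[6.2242] v=[-4.6903]
Step 5: x=[5.5899] v=[-2.1145]
Step 6: x=[5.9186] v=[1.0956]
First v>=0 after going negative at step 6, time=1.8000

Answer: 1.8000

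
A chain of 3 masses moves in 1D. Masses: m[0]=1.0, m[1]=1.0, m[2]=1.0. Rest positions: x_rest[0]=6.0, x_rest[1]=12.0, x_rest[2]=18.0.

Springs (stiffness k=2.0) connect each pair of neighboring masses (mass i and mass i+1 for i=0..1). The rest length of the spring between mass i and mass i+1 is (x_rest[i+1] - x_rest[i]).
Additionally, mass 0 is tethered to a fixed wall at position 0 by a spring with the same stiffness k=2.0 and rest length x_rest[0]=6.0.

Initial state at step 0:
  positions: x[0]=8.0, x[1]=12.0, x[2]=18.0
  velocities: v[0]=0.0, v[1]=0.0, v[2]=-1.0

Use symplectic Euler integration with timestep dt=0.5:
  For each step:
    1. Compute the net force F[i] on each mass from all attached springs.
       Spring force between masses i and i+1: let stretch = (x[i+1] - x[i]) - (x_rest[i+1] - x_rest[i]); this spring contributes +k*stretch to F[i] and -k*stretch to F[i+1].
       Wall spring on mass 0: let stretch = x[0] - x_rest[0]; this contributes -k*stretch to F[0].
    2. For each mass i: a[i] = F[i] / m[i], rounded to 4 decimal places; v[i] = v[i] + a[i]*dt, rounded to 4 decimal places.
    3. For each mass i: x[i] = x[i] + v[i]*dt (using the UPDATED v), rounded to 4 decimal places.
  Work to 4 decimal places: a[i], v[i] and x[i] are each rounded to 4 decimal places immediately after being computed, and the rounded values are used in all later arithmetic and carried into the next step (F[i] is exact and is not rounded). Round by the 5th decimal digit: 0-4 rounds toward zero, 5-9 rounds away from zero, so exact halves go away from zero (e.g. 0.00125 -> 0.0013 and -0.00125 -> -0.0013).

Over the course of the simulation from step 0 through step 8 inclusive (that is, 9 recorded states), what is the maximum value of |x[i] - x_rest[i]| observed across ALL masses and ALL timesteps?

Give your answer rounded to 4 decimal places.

Step 0: x=[8.0000 12.0000 18.0000] v=[0.0000 0.0000 -1.0000]
Step 1: x=[6.0000 13.0000 17.5000] v=[-4.0000 2.0000 -1.0000]
Step 2: x=[4.5000 12.7500 17.7500] v=[-3.0000 -0.5000 0.5000]
Step 3: x=[4.8750 10.8750 18.5000] v=[0.7500 -3.7500 1.5000]
Step 4: x=[5.8125 9.8125 18.4375] v=[1.8750 -2.1250 -0.1250]
Step 5: x=[5.8438 11.0625 17.0625] v=[0.0625 2.5000 -2.7500]
Step 6: x=[5.5625 12.7032 15.6875] v=[-0.5626 3.2813 -2.7500]
Step 7: x=[6.0703 12.2657 15.8204] v=[1.0156 -0.8751 0.2657]
Step 8: x=[6.6407 10.5078 17.1759] v=[1.1407 -3.5158 2.7110]
Max displacement = 2.3125

Answer: 2.3125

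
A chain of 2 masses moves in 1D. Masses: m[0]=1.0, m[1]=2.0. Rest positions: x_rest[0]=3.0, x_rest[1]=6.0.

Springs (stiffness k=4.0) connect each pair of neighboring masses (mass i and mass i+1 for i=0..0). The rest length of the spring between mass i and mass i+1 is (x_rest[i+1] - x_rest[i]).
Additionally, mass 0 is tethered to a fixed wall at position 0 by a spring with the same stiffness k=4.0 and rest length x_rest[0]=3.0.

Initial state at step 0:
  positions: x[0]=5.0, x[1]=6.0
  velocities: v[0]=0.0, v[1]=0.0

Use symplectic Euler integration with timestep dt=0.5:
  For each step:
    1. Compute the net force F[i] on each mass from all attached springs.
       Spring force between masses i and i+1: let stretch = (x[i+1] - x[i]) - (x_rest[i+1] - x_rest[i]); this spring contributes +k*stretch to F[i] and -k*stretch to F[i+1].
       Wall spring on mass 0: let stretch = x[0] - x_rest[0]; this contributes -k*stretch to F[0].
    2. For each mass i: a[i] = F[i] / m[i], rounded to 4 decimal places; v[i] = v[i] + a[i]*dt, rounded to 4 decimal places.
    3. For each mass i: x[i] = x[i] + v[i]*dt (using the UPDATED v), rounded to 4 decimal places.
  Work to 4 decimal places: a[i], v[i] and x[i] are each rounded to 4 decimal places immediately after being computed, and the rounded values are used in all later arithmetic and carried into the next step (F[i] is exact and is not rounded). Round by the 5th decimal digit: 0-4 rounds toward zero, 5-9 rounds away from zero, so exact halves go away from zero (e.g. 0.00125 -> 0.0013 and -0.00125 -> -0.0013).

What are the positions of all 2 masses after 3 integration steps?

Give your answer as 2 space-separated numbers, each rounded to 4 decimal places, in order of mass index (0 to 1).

Step 0: x=[5.0000 6.0000] v=[0.0000 0.0000]
Step 1: x=[1.0000 7.0000] v=[-8.0000 2.0000]
Step 2: x=[2.0000 6.5000] v=[2.0000 -1.0000]
Step 3: x=[5.5000 5.2500] v=[7.0000 -2.5000]

Answer: 5.5000 5.2500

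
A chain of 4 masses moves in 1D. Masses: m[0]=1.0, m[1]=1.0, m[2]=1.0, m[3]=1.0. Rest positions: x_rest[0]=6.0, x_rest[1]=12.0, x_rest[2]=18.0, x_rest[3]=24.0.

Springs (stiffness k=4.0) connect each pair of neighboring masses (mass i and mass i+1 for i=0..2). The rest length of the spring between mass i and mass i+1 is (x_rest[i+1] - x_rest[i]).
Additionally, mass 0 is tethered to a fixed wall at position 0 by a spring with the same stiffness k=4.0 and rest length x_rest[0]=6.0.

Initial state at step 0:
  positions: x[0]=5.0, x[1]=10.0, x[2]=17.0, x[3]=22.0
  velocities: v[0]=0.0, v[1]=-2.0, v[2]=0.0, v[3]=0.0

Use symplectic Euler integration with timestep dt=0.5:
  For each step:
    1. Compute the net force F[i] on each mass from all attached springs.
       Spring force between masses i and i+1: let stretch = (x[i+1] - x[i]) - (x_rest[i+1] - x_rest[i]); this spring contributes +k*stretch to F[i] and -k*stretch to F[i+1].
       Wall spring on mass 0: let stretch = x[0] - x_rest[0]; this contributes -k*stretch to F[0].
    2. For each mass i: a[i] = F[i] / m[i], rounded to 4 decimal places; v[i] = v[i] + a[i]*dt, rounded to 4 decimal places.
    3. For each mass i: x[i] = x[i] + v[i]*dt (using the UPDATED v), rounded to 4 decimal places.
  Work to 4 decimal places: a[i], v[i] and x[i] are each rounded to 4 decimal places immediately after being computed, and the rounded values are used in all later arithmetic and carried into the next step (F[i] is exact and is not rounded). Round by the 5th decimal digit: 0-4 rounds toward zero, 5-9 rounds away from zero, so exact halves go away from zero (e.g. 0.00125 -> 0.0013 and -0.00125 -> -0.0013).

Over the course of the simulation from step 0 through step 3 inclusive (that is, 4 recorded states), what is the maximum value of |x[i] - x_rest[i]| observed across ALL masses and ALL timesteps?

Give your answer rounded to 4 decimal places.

Step 0: x=[5.0000 10.0000 17.0000 22.0000] v=[0.0000 -2.0000 0.0000 0.0000]
Step 1: x=[5.0000 11.0000 15.0000 23.0000] v=[0.0000 2.0000 -4.0000 2.0000]
Step 2: x=[6.0000 10.0000 17.0000 22.0000] v=[2.0000 -2.0000 4.0000 -2.0000]
Step 3: x=[5.0000 12.0000 17.0000 22.0000] v=[-2.0000 4.0000 0.0000 0.0000]
Max displacement = 3.0000

Answer: 3.0000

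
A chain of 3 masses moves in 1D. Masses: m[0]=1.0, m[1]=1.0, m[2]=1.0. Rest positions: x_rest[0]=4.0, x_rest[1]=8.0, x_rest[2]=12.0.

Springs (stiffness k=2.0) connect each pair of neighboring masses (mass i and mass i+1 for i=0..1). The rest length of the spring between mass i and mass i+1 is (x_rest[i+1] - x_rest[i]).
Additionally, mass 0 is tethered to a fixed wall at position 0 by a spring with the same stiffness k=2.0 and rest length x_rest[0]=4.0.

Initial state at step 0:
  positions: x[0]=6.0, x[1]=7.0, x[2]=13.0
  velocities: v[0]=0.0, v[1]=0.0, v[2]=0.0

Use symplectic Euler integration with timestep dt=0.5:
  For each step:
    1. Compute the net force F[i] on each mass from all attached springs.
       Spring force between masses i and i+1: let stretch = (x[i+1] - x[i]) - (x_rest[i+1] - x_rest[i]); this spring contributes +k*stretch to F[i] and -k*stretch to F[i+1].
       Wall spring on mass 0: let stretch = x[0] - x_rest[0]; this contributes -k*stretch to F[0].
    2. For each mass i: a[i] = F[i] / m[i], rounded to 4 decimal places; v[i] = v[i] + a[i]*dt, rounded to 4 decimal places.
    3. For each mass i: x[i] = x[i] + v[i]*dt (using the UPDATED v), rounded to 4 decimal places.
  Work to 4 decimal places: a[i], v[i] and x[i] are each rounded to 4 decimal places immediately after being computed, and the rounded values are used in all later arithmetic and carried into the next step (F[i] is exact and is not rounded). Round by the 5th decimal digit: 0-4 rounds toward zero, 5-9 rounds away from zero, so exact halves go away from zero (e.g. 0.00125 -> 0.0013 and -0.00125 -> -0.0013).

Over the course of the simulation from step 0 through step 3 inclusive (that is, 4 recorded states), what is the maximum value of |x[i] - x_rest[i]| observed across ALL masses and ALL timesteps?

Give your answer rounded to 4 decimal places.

Answer: 2.2500

Derivation:
Step 0: x=[6.0000 7.0000 13.0000] v=[0.0000 0.0000 0.0000]
Step 1: x=[3.5000 9.5000 12.0000] v=[-5.0000 5.0000 -2.0000]
Step 2: x=[2.2500 10.2500 11.7500] v=[-2.5000 1.5000 -0.5000]
Step 3: x=[3.8750 7.7500 12.7500] v=[3.2500 -5.0000 2.0000]
Max displacement = 2.2500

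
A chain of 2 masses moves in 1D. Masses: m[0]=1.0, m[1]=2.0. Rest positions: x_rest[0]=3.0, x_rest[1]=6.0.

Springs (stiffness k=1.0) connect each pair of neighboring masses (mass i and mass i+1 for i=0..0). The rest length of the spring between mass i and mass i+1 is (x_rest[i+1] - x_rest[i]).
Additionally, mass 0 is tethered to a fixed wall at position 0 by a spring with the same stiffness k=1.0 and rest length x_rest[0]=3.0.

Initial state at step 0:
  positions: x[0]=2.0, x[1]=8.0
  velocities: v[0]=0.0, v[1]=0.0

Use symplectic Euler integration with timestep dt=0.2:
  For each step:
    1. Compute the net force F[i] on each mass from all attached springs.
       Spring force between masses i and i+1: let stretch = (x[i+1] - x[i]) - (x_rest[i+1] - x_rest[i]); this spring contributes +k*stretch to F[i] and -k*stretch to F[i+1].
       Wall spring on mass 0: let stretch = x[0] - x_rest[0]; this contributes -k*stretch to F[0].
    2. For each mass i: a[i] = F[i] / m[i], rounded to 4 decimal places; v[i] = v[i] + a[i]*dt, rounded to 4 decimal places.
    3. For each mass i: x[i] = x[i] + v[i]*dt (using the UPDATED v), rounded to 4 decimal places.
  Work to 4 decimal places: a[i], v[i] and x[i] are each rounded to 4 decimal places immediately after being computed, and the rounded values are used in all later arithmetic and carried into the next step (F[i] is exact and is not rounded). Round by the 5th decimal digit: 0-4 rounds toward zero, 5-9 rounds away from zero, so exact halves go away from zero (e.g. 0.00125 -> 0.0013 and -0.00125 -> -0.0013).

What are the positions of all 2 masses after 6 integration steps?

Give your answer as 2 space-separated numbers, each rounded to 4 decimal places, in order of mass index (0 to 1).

Step 0: x=[2.0000 8.0000] v=[0.0000 0.0000]
Step 1: x=[2.1600 7.9400] v=[0.8000 -0.3000]
Step 2: x=[2.4648 7.8244] v=[1.5240 -0.5780]
Step 3: x=[2.8854 7.6616] v=[2.1030 -0.8140]
Step 4: x=[3.3816 7.4633] v=[2.4812 -0.9916]
Step 5: x=[3.9058 7.2433] v=[2.6212 -1.0998]
Step 6: x=[4.4073 7.0166] v=[2.5075 -1.1336]

Answer: 4.4073 7.0166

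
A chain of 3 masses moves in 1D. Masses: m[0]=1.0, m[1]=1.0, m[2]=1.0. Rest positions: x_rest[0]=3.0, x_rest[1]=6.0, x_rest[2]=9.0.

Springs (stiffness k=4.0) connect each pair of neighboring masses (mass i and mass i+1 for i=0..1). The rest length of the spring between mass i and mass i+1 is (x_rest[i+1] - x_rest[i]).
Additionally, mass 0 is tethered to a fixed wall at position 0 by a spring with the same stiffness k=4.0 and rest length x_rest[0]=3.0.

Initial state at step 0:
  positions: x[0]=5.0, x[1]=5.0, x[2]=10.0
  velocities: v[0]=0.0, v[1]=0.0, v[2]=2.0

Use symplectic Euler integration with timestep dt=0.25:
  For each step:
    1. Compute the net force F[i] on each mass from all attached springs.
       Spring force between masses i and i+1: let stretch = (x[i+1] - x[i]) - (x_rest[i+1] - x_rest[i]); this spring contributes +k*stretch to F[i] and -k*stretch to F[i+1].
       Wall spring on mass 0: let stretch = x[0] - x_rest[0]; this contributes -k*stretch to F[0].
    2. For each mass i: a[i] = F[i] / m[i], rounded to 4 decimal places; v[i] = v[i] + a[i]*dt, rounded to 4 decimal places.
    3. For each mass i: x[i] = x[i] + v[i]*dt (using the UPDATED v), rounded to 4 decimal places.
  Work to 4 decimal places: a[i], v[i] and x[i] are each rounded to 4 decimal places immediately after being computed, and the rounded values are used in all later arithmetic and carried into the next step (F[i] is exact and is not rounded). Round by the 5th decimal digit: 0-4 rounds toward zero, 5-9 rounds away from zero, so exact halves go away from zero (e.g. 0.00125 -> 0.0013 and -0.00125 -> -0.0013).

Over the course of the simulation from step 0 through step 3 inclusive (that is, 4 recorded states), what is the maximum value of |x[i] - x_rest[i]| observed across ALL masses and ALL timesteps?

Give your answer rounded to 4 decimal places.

Answer: 2.4688

Derivation:
Step 0: x=[5.0000 5.0000 10.0000] v=[0.0000 0.0000 2.0000]
Step 1: x=[3.7500 6.2500 10.0000] v=[-5.0000 5.0000 0.0000]
Step 2: x=[2.1875 7.8125 9.8125] v=[-6.2500 6.2500 -0.7500]
Step 3: x=[1.4844 8.4688 9.8750] v=[-2.8125 2.6250 0.2500]
Max displacement = 2.4688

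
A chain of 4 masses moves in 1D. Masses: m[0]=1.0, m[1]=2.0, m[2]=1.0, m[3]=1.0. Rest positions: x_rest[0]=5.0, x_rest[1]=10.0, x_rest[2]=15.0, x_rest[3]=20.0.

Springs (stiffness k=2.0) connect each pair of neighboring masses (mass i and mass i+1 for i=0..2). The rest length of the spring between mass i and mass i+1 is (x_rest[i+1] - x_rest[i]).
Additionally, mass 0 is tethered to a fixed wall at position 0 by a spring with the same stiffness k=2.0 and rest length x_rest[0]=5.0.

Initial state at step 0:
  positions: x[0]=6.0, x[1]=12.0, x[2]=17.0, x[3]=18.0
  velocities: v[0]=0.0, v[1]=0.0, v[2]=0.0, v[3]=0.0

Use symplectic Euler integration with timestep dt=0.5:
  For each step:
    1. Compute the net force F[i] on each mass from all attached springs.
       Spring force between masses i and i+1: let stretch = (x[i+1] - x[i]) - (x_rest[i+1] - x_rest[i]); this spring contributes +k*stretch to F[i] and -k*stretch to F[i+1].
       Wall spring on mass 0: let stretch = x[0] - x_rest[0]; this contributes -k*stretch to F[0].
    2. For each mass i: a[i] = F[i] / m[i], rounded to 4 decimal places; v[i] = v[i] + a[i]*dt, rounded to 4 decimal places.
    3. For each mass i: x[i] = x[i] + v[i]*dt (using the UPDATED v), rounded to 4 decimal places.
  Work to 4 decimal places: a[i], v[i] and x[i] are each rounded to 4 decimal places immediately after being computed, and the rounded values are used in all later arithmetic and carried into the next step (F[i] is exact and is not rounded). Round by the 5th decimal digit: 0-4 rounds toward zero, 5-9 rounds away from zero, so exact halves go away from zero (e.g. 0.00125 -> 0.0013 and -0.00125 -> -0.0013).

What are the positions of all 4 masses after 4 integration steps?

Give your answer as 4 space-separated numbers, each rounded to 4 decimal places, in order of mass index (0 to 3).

Answer: 4.1875 8.5313 17.4063 21.8125

Derivation:
Step 0: x=[6.0000 12.0000 17.0000 18.0000] v=[0.0000 0.0000 0.0000 0.0000]
Step 1: x=[6.0000 11.7500 15.0000 20.0000] v=[0.0000 -0.5000 -4.0000 4.0000]
Step 2: x=[5.8750 10.8750 13.8750 22.0000] v=[-0.2500 -1.7500 -2.2500 4.0000]
Step 3: x=[5.3125 9.5000 15.3125 22.4375] v=[-1.1250 -2.7500 2.8750 0.8750]
Step 4: x=[4.1875 8.5313 17.4063 21.8125] v=[-2.2500 -1.9375 4.1875 -1.2500]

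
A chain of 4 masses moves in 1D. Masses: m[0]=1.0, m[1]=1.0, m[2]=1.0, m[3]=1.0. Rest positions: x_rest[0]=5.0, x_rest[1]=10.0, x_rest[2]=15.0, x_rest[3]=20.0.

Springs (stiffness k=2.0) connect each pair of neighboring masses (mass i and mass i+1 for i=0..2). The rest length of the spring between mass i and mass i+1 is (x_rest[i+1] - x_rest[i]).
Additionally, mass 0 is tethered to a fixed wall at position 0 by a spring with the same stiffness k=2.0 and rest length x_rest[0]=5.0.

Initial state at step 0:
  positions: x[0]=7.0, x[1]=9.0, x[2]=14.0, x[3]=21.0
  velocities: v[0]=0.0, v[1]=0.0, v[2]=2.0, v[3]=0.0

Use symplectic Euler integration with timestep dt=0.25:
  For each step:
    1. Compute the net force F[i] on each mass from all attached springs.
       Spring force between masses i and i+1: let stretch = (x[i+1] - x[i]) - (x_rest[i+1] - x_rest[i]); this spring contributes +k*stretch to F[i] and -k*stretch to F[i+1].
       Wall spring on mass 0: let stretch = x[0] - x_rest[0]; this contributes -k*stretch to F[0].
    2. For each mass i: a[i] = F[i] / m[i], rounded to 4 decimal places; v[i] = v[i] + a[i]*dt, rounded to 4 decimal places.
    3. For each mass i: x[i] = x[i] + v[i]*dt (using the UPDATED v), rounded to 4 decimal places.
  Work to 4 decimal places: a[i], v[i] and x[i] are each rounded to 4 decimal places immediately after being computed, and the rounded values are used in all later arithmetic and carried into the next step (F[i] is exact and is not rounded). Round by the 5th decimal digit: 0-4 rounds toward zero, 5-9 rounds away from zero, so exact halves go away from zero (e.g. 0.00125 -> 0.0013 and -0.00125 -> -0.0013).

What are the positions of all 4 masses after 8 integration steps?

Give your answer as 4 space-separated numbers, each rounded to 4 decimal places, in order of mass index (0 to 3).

Step 0: x=[7.0000 9.0000 14.0000 21.0000] v=[0.0000 0.0000 2.0000 0.0000]
Step 1: x=[6.3750 9.3750 14.7500 20.7500] v=[-2.5000 1.5000 3.0000 -1.0000]
Step 2: x=[5.3281 10.0469 15.5781 20.3750] v=[-4.1875 2.6875 3.3125 -1.5000]
Step 3: x=[4.2051 10.8203 16.3145 20.0254] v=[-4.4922 3.0937 2.9454 -1.3985]
Step 4: x=[3.3833 11.4536 16.8280 19.8369] v=[-3.2872 2.5332 2.0538 -0.7540]
Step 5: x=[3.1474 11.7499 17.0458 19.8973] v=[-0.9437 1.1853 0.8711 0.2416]
Step 6: x=[3.5934 11.6329 16.9580 20.2263] v=[1.7839 -0.4680 -0.3511 1.3159]
Step 7: x=[4.5952 11.1766 16.6131 20.7718] v=[4.0070 -1.8252 -1.3795 2.1818]
Step 8: x=[5.8452 10.5772 16.1085 21.4224] v=[5.0001 -2.3977 -2.0184 2.6025]

Answer: 5.8452 10.5772 16.1085 21.4224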